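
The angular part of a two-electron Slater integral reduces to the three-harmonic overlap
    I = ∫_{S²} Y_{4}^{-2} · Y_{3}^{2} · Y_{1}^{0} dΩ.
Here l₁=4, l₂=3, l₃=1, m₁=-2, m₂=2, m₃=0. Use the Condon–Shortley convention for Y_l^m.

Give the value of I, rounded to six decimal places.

0.213244

Checks pass: Σm=0; 8 even; l₃=1∈[1,7].
(2·4+1)(2·3+1)(2·1+1) = 189
Δ: 6! 2! 0! / 9! → 1/252
sum: t=3:−1/36 = -1/36
3j²(4 3 1; 0 0 0) = Δ·Π!·Σ² = 4/63  (sign +1)
sum: t=5:−1/120 = -1/120
3j²(4 3 1; -2 2 0) = Δ·Π!·Σ² = 1/21  (sign +1)
combine: 4πI² = 189·4/63·1/21 = 4/7
take √, sign +1: I = 0.21324362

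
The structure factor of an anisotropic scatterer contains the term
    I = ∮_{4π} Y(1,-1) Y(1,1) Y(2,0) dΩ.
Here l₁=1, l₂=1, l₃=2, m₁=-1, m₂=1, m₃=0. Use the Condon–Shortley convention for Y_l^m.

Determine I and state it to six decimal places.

Checks pass: Σm=0; 4 even; l₃=2∈[0,2].
(2·1+1)(2·1+1)(2·2+1) = 45
Δ: 0! 2! 2! / 5! → 1/30
sum: t=0:+1/1 = 1/1
3j²(1 1 2; 0 0 0) = Δ·Π!·Σ² = 2/15  (sign +1)
sum: t=0:+1/4 = 1/4
3j²(1 1 2; -1 1 0) = Δ·Π!·Σ² = 1/30  (sign +1)
combine: 4πI² = 45·2/15·1/30 = 1/5
take √, sign +1: I = 0.12615663

0.126157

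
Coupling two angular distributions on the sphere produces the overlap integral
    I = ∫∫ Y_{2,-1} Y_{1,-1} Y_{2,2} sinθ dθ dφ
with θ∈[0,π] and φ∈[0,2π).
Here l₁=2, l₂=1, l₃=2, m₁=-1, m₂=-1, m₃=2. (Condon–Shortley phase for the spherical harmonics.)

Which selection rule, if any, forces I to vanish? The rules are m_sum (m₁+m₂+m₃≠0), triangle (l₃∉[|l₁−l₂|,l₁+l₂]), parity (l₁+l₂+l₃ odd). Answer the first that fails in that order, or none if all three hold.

azimuthal sum: -1 − 1 + 2 = 0  ✓
1 ≤ 2 ≤ 3 (triangle on l)  ✓
L = 2 + 1 + 2 = 5 (odd)  ✗

parity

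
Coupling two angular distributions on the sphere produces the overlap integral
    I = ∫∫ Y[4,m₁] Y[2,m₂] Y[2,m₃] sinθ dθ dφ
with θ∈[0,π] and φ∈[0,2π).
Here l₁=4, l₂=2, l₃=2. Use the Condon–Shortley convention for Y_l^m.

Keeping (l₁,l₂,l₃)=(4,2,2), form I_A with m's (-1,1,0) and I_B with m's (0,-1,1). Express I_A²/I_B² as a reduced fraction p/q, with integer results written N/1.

15/8

Same 4,2,2: normalisation and zero-m 3j drop out of the ratio.
A: Δ: 4! 4! 0! / 9! → 1/630; sum: t=3:−1/24 = -1/24; 3j²(4 2 2; -1 1 0) = Δ·Π!·Σ² = 1/21  (sign -1)
B: Δ: 4! 4! 0! / 9! → 1/630; sum: t=1:−1/36 = -1/36; 3j²(4 2 2; 0 -1 1) = Δ·Π!·Σ² = 8/315  (sign +1)
I_A²/I_B² = (1/21)/(8/315) = 15/8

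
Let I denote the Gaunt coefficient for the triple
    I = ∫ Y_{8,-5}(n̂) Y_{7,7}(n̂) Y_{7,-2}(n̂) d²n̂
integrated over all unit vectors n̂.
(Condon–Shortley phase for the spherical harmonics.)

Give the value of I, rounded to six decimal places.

0.164391

m-sum 0 ✓  L=22 even ✓  1≤7≤15 ✓
Π(2lᵢ+1) = 17×15×15 = 3825
triangle coeff Δ(8,7,7) = 1/22086194130
Σ_t [1,7]: t=1:−1/18289152000 t=2:+1/248832000 t=3:−1/24883200 t=4:+1/11943936 t=5:−1/24883200 t=6:+1/248832000 t=7:−1/18289152000 = 11/975421440
(3j)²=1750/289731 [(8 7 7; 0 0 0)], sign=-1
Σ_t [8,8]: t=8:+1/20901888000 = 1/20901888000
(3j)²=546/37145 [(8 7 7; -5 7 -2)], sign=-1
⇒ 4πI² = 1102500/3246473
I = (+1)√(1102500/3246473/(4π)) = 0.16439116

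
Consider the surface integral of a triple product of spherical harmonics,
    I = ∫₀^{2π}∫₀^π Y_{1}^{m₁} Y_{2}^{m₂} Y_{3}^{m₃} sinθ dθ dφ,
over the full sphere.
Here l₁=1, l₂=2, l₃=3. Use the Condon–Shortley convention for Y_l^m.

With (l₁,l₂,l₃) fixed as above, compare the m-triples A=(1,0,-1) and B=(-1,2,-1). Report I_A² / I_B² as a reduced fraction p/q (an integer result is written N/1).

6/1

Same 1,2,3: normalisation and zero-m 3j drop out of the ratio.
A: Δ: 0! 2! 4! / 7! → 1/105; sum: t=0:+1/8 = 1/8; 3j²(1 2 3; 1 0 -1) = Δ·Π!·Σ² = 2/35  (sign +1)
B: Δ: 0! 2! 4! / 7! → 1/105; sum: t=0:+1/48 = 1/48; 3j²(1 2 3; -1 2 -1) = Δ·Π!·Σ² = 1/105  (sign +1)
I_A²/I_B² = (2/35)/(1/105) = 6/1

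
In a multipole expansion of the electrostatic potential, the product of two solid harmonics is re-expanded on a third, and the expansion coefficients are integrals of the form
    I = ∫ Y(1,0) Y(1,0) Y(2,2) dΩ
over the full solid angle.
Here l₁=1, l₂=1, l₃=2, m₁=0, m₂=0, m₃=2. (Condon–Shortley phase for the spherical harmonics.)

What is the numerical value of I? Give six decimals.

m-sum = 0 + 0 + 2 = 2 ≠ 0 ⇒ I = 0

0.000000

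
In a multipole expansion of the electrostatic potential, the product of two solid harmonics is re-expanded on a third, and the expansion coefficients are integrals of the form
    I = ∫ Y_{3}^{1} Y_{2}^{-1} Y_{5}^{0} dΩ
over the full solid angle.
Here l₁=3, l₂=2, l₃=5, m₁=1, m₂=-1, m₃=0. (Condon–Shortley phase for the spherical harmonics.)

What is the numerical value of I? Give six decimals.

Rules hold: Σm=0, L=10 even, 1≤5≤5.
N = 7·5·11 = 385
Δ = 0!·6!·4!/11! = 1/2310
Racah Σ t=0..0: t=0:+1/144 = 1/144
⇒ 3j(3 2 5; 0 0 0)² = 10/231, sgn -1
Racah Σ t=0..0: t=0:+1/288 = 1/288
⇒ 3j(3 2 5; 1 -1 0)² = 5/231, sgn -1
4πI² = N·(3j₀)²·(3jₘ)² = 250/693
I = +1·√(0.36075/4π) = 0.16943318

0.169433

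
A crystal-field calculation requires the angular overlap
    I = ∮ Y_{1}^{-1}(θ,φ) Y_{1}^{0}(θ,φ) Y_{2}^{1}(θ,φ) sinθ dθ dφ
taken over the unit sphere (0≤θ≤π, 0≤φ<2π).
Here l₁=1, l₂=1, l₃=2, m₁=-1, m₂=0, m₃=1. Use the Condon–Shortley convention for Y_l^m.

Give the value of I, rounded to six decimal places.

Rules hold: Σm=0, L=4 even, 0≤2≤2.
N = 3·3·5 = 45
Δ = 0!·2!·2!/5! = 1/30
Racah Σ t=0..0: t=0:+1/1 = 1/1
⇒ 3j(1 1 2; 0 0 0)² = 2/15, sgn +1
Racah Σ t=0..0: t=0:+1/2 = 1/2
⇒ 3j(1 1 2; -1 0 1)² = 1/10, sgn -1
4πI² = N·(3j₀)²·(3jₘ)² = 3/5
I = -1·√(0.6/4π) = -0.21850969

-0.218510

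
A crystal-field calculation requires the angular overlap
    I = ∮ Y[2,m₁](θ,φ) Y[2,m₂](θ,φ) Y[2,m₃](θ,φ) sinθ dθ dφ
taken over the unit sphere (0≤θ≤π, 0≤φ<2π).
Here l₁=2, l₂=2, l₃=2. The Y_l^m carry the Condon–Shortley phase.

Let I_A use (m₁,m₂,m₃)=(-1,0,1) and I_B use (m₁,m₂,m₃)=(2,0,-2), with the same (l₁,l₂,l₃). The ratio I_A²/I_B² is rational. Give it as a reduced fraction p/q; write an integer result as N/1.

1/4

l's match ⇒ only the (l;m) 3-j factors differ between A and B.
A: triangle coeff Δ(2,2,2) = 1/630; Σ_t [1,2]: t=1:−1/2 t=2:+1/4 = -1/4; (3j)²=1/70 [(2 2 2; -1 0 1)], sign=+1
B: triangle coeff Δ(2,2,2) = 1/630; Σ_t [0,0]: t=0:+1/8 = 1/8; (3j)²=2/35 [(2 2 2; 2 0 -2)], sign=+1
I_A²/I_B² = (1/70)/(2/35) = 1/4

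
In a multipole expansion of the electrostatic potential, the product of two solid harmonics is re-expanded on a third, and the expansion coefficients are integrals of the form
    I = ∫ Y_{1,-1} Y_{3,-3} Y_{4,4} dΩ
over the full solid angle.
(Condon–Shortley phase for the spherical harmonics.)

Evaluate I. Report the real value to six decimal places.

m-sum 0 ✓  L=8 even ✓  2≤4≤4 ✓
Π(2lᵢ+1) = 3×7×9 = 189
triangle coeff Δ(1,3,4) = 1/252
Σ_t [0,0]: t=0:+1/36 = 1/36
(3j)²=4/63 [(1 3 4; 0 0 0)], sign=+1
Σ_t [0,0]: t=0:+1/1440 = 1/1440
(3j)²=1/9 [(1 3 4; -1 -3 4)], sign=+1
⇒ 4πI² = 4/3
I = (+1)√(4/3/(4π)) = 0.32573501

0.325735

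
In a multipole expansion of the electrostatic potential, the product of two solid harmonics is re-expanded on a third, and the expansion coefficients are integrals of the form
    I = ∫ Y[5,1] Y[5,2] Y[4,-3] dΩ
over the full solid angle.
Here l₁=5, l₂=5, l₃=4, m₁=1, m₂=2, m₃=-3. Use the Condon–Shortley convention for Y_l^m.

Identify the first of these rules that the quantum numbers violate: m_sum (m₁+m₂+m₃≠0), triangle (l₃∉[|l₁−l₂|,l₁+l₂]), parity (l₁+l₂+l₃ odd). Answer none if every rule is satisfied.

none

Σmᵢ = 0  ✓
l₃∈[|l₁−l₂|,l₁+l₂]=[0,10], have l₃=4  ✓
Σlᵢ = 14 ⇒ even  ✓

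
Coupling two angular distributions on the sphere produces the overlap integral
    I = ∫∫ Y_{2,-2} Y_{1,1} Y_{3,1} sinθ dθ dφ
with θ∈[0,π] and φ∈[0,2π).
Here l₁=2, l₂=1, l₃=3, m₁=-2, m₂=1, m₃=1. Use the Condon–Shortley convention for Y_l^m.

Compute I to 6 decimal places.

Checks pass: Σm=0; 6 even; l₃=3∈[1,3].
(2·2+1)(2·1+1)(2·3+1) = 105
Δ: 0! 4! 2! / 7! → 1/105
sum: t=0:+1/4 = 1/4
3j²(2 1 3; 0 0 0) = Δ·Π!·Σ² = 3/35  (sign -1)
sum: t=0:+1/48 = 1/48
3j²(2 1 3; -2 1 1) = Δ·Π!·Σ² = 1/105  (sign +1)
combine: 4πI² = 105·3/35·1/105 = 3/35
take √, sign -1: I = -0.08258890

-0.082589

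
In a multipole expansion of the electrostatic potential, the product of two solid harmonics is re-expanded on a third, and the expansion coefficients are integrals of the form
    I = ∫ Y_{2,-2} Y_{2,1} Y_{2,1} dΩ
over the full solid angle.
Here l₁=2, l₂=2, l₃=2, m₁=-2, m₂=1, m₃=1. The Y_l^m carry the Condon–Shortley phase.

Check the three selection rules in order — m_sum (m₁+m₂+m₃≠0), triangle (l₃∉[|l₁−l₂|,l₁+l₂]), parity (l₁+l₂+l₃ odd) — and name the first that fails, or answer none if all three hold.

m₁+m₂+m₃ = -2 + 1 + 1 = 0  ✓
triangle: |2−2|=0 ≤ l₃=2 ≤ 2+2=4  ✓
parity: l₁+l₂+l₃ = 6 is even  ✓

none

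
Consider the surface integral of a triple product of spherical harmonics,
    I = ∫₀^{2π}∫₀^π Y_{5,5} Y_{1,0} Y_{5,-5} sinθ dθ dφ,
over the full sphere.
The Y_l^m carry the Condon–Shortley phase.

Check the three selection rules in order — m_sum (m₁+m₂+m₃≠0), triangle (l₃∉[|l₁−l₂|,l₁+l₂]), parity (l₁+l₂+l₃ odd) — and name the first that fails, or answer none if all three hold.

parity

Σmᵢ = 0  ✓
l₃∈[|l₁−l₂|,l₁+l₂]=[4,6], have l₃=5  ✓
Σlᵢ = 11 ⇒ odd  ✗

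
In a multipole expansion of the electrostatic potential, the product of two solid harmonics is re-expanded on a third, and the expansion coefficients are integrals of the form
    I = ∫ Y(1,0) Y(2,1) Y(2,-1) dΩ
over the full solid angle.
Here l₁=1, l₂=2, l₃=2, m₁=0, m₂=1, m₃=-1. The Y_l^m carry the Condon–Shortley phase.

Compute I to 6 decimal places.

Σlᵢ=5 odd — θ-integrand is odd under cosθ→−cosθ; I=0

0.000000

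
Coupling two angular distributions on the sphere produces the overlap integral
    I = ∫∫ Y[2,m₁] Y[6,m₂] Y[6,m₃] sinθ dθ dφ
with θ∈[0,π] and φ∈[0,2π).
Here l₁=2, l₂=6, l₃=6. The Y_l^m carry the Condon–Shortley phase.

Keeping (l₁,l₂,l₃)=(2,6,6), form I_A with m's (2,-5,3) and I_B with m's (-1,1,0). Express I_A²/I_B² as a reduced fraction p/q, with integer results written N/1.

110/7

Shared (l₁,l₂,l₃)=(2,6,6): N and (l;000)² cancel in I_A²/I_B².
A: Δ = 2!·2!·10!/15! = 1/90090; Racah Σ t=0..0: t=0:+1/1451520 = 1/1451520; ⇒ 3j(2 6 6; 2 -5 3)² = 1/91, sgn -1
B: Δ = 2!·2!·10!/15! = 1/90090; Racah Σ t=1..2: t=1:−1/34560 t=2:+1/28800 = 1/172800; ⇒ 3j(2 6 6; -1 1 0)² = 1/1430, sgn +1
I_A²/I_B² = (1/91)/(1/1430) = 110/7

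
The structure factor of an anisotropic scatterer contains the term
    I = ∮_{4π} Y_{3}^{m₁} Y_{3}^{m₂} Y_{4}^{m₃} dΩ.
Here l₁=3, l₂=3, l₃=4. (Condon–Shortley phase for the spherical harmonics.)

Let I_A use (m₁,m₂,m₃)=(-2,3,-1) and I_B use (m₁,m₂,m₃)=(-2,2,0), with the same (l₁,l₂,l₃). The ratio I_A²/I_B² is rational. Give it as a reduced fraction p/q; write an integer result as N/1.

30/49

Same 3,3,4: normalisation and zero-m 3j drop out of the ratio.
A: Δ: 2! 4! 4! / 11! → 1/34650; sum: t=2:+1/288 = 1/288; 3j²(3 3 4; -2 3 -1) = Δ·Π!·Σ² = 5/231  (sign -1)
B: Δ: 2! 4! 4! / 11! → 1/34650; sum: t=1:−1/576 t=2:+1/72 = 7/576; 3j²(3 3 4; -2 2 0) = Δ·Π!·Σ² = 7/198  (sign +1)
I_A²/I_B² = (5/231)/(7/198) = 30/49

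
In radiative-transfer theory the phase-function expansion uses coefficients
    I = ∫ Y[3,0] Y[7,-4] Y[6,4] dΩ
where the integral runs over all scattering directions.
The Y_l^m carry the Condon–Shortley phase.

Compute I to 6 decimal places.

Checks pass: Σm=0; 16 even; l₃=6∈[4,10].
(2·3+1)(2·7+1)(2·6+1) = 1365
Δ: 4! 2! 10! / 17! → 1/2042040
sum: t=1:−1/207360 t=2:+1/57600 t=3:−1/207360 = 1/129600
3j²(3 7 6; 0 0 0) = Δ·Π!·Σ² = 168/12155  (sign +1)
sum: t=1:−1/967680 t=2:+1/1451520 t=3:−1/43545600 = -1/2721600
3j²(3 7 6; 0 -4 4) = Δ·Π!·Σ² = 32/7735  (sign -1)
combine: 4πI² = 1365·168/12155·32/7735 = 16128/206635
take √, sign -1: I = -0.07881037

-0.078810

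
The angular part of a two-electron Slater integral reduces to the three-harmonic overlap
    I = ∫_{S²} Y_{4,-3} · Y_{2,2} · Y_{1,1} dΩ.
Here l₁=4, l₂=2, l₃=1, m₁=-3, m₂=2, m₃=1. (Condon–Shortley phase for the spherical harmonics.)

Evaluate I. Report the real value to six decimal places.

triangle: need 2≤l₃≤6, have 1; I=0

0.000000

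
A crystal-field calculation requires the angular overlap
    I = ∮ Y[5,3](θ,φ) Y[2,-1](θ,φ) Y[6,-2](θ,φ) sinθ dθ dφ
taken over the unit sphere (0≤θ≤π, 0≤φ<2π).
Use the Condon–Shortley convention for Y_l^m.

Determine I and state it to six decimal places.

0.000000

L=13 odd ⇒ parity kills the (l;000) factor ⇒ I = 0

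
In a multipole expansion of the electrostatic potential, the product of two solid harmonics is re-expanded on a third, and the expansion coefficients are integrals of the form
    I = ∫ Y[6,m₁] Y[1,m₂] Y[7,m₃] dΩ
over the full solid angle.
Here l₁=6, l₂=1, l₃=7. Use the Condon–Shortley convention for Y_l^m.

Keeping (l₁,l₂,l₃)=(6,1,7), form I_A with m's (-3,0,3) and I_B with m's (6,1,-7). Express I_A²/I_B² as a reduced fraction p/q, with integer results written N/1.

Shared (l₁,l₂,l₃)=(6,1,7): N and (l;000)² cancel in I_A²/I_B².
A: Δ = 0!·12!·2!/15! = 1/1365; Racah Σ t=0..0: t=0:+1/2177280 = 1/2177280; ⇒ 3j(6 1 7; -3 0 3)² = 8/273, sgn +1
B: Δ = 0!·12!·2!/15! = 1/1365; Racah Σ t=0..0: t=0:+1/958003200 = 1/958003200; ⇒ 3j(6 1 7; 6 1 -7)² = 1/15, sgn +1
I_A²/I_B² = (8/273)/(1/15) = 40/91

40/91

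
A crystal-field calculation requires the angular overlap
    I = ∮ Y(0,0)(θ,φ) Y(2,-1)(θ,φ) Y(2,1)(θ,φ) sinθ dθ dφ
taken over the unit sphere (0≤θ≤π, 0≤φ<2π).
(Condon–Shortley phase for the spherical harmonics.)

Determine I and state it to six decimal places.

m-sum 0 ✓  L=4 even ✓  2≤2≤2 ✓
Π(2lᵢ+1) = 1×5×5 = 25
triangle coeff Δ(0,2,2) = 1/5
Σ_t [0,0]: t=0:+1/4 = 1/4
(3j)²=1/5 [(0 2 2; 0 0 0)], sign=+1
Σ_t [0,0]: t=0:+1/6 = 1/6
(3j)²=1/5 [(0 2 2; 0 -1 1)], sign=-1
⇒ 4πI² = 1/1
I = (-1)√(1/1/(4π)) = -0.28209479

-0.282095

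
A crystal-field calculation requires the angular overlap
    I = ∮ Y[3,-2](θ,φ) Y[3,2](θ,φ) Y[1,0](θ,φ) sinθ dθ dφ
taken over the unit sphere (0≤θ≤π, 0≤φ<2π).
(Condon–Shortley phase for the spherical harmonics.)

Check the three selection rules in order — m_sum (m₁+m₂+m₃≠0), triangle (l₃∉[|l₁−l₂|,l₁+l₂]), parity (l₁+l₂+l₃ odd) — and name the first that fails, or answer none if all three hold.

parity

Σmᵢ = 0  ✓
l₃∈[|l₁−l₂|,l₁+l₂]=[0,6], have l₃=1  ✓
Σlᵢ = 7 ⇒ odd  ✗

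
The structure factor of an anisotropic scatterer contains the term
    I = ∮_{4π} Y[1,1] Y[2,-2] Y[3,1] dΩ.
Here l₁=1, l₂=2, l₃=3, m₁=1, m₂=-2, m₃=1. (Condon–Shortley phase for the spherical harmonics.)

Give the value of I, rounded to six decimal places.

Rules hold: Σm=0, L=6 even, 1≤3≤3.
N = 3·5·7 = 105
Δ = 0!·2!·4!/7! = 1/105
Racah Σ t=0..0: t=0:+1/4 = 1/4
⇒ 3j(1 2 3; 0 0 0)² = 3/35, sgn -1
Racah Σ t=0..0: t=0:+1/48 = 1/48
⇒ 3j(1 2 3; 1 -2 1)² = 1/105, sgn +1
4πI² = N·(3j₀)²·(3jₘ)² = 3/35
I = -1·√(0.0857143/4π) = -0.08258890

-0.082589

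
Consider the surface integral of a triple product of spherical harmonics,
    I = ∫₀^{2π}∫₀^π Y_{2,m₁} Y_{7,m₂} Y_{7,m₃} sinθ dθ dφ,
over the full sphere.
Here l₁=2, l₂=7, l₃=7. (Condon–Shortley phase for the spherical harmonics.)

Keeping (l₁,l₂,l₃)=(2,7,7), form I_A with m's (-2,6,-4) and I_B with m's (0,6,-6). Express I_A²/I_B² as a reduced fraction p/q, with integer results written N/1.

Shared (l₁,l₂,l₃)=(2,7,7): N and (l;000)² cancel in I_A²/I_B².
A: Δ = 2!·2!·12!/17! = 1/185640; Racah Σ t=2..2: t=2:+1/159667200 = 1/159667200; ⇒ 3j(2 7 7; -2 6 -4)² = 9/1190, sgn -1
B: Δ = 2!·2!·12!/17! = 1/185640; Racah Σ t=1..2: t=1:−1/479001600 t=2:+1/159667200 = 1/239500800; ⇒ 3j(2 7 7; 0 6 -6)² = 26/1785, sgn -1
I_A²/I_B² = (9/1190)/(26/1785) = 27/52

27/52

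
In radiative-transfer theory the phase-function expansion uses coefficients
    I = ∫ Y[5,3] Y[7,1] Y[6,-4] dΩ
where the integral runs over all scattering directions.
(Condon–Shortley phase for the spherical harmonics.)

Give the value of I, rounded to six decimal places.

-0.130527

Rules hold: Σm=0, L=18 even, 2≤6≤12.
N = 11·15·13 = 2145
Δ = 6!·4!·8!/19! = 1/174594420
Racah Σ t=1..5: t=1:−1/4147200 t=2:+1/207360 t=3:−1/82944 t=4:+1/207360 t=5:−1/4147200 = -1/345600
⇒ 3j(5 7 6; 0 0 0)² = 420/46189, sgn -1
Racah Σ t=0..2: t=0:+1/116121600 t=1:−1/3628800 t=2:+1/1658880 = 13/38707200
⇒ 3j(5 7 6; 3 1 -4)² = 39/3553, sgn +1
4πI² = N·(3j₀)²·(3jₘ)² = 245700/1147619
I = -1·√(0.214095/4π) = -0.13052653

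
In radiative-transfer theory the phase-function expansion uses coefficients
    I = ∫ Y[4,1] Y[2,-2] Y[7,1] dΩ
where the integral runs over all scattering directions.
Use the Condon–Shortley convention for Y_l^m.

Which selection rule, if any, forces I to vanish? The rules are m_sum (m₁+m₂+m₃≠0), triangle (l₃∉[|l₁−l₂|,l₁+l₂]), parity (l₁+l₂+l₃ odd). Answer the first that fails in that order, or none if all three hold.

azimuthal sum: 1 − 2 + 1 = 0  ✓
2 ≤ 7 ≤ 6 (triangle on l)  ✗
L = 4 + 2 + 7 = 13 (odd)

triangle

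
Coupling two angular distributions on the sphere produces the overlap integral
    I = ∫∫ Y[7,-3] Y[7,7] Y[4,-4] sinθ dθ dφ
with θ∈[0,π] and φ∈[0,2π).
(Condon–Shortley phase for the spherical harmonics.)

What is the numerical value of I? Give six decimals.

-0.043650

Rules hold: Σm=0, L=18 even, 0≤4≤14.
N = 15·15·9 = 2025
Δ = 10!·4!·4!/19! = 1/58198140
Racah Σ t=3..7: t=3:−1/17418240 t=4:+1/622080 t=5:−1/230400 t=6:+1/622080 t=7:−1/17418240 = -1/806400
⇒ 3j(7 7 4; 0 0 0)² = 2268/230945, sgn -1
Racah Σ t=10..10: t=10:+1/2090188800 = 1/2090188800
⇒ 3j(7 7 4; -3 7 -4)² = 7/5814, sgn +1
4πI² = N·(3j₀)²·(3jₘ)² = 357210/14919047
I = -1·√(0.0239432/4π) = -0.04365021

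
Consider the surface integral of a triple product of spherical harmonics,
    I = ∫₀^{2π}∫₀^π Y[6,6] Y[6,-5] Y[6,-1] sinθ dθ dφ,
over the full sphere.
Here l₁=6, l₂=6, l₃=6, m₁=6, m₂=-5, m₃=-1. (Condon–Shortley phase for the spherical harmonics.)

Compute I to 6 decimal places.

Rules hold: Σm=0, L=18 even, 0≤6≤12.
N = 13·13·13 = 2197
Δ = 6!·6!·6!/19! = 1/325909584
Racah Σ t=0..6: t=0:+1/373248000 t=1:−1/1728000 t=2:+1/110592 t=3:−1/46656 t=4:+1/110592 t=5:−1/1728000 t=6:+1/373248000 = -7/1555200
⇒ 3j(6 6 6; 0 0 0)² = 400/46189, sgn -1
Racah Σ t=0..0: t=0:+1/62208000 = 1/62208000
⇒ 3j(6 6 6; 6 -5 -1)² = 77/8398, sgn -1
4πI² = N·(3j₀)²·(3jₘ)² = 18200/104329
I = +1·√(0.174448/4π) = 0.11782250

0.117823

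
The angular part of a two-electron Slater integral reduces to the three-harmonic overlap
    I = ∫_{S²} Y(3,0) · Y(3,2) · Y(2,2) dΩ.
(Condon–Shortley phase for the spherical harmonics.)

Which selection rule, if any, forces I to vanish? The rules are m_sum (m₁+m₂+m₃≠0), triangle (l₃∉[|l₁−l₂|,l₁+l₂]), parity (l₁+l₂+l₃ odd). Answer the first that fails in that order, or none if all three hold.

m_sum

Σmᵢ = 4  ✗
l₃∈[|l₁−l₂|,l₁+l₂]=[0,6], have l₃=2
Σlᵢ = 8 ⇒ even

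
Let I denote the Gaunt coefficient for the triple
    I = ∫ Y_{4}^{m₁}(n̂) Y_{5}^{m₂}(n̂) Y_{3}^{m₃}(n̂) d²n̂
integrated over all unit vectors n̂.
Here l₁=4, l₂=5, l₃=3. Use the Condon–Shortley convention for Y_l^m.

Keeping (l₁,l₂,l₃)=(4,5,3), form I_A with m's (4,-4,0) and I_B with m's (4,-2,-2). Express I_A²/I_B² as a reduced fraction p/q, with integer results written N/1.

Shared (l₁,l₂,l₃)=(4,5,3): N and (l;000)² cancel in I_A²/I_B².
A: Δ = 6!·2!·4!/13! = 1/180180; Racah Σ t=0..0: t=0:+1/8640 = 1/8640; ⇒ 3j(4 5 3; 4 -4 0)² = 28/715, sgn -1
B: Δ = 6!·2!·4!/13! = 1/180180; Racah Σ t=0..0: t=0:+1/8640 = 1/8640; ⇒ 3j(4 5 3; 4 -2 -2)² = 14/1287, sgn -1
I_A²/I_B² = (28/715)/(14/1287) = 18/5

18/5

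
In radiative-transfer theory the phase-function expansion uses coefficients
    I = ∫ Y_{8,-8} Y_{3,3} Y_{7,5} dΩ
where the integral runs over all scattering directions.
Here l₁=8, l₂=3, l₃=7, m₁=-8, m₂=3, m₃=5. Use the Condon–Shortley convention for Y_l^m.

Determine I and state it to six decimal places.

-0.093795

Checks pass: Σm=0; 18 even; l₃=7∈[5,11].
(2·8+1)(2·3+1)(2·7+1) = 1785
Δ: 4! 12! 2! / 19! → 1/5290740
sum: t=1:−1/7257600 t=2:+1/2073600 t=3:−1/7257600 = 1/4838400
3j²(8 3 7; 0 0 0) = Δ·Π!·Σ² = 252/20995  (sign -1)
sum: t=4:+1/22992076800 = 1/22992076800
3j²(8 3 7; -8 3 5) = Δ·Π!·Σ² = 5/969  (sign +1)
combine: 4πI² = 1785·252/20995·5/969 = 8820/79781
take √, sign -1: I = -0.09379499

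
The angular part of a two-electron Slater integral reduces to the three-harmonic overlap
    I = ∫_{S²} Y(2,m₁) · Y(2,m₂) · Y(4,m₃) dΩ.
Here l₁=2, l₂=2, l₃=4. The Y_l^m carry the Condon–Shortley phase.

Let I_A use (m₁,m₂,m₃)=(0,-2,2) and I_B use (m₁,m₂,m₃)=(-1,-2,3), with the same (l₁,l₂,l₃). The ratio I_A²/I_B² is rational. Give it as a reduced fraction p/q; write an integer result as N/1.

3/7

Same 2,2,4: normalisation and zero-m 3j drop out of the ratio.
A: Δ: 0! 4! 4! / 9! → 1/630; sum: t=0:+1/96 = 1/96; 3j²(2 2 4; 0 -2 2) = Δ·Π!·Σ² = 1/42  (sign +1)
B: Δ: 0! 4! 4! / 9! → 1/630; sum: t=0:+1/144 = 1/144; 3j²(2 2 4; -1 -2 3) = Δ·Π!·Σ² = 1/18  (sign -1)
I_A²/I_B² = (1/42)/(1/18) = 3/7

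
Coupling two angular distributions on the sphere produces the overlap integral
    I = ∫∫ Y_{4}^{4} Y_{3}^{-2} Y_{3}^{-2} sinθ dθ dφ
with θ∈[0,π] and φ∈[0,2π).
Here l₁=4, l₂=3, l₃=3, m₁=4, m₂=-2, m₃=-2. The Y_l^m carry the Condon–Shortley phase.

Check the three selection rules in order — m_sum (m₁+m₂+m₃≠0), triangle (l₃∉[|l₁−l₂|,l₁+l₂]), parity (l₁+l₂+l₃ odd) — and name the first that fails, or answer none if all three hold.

none

m₁+m₂+m₃ = 4 − 2 − 2 = 0  ✓
triangle: |4−3|=1 ≤ l₃=3 ≤ 4+3=7  ✓
parity: l₁+l₂+l₃ = 10 is even  ✓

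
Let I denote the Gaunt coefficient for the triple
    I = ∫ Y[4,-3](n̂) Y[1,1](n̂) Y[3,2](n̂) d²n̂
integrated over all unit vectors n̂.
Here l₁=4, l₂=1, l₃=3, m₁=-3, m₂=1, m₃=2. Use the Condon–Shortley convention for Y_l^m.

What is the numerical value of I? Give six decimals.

-0.282095

m-sum 0 ✓  L=8 even ✓  3≤3≤5 ✓
Π(2lᵢ+1) = 9×3×7 = 189
triangle coeff Δ(4,1,3) = 1/252
Σ_t [1,1]: t=1:−1/36 = -1/36
(3j)²=4/63 [(4 1 3; 0 0 0)], sign=+1
Σ_t [2,2]: t=2:+1/240 = 1/240
(3j)²=1/12 [(4 1 3; -3 1 2)], sign=-1
⇒ 4πI² = 1/1
I = (-1)√(1/1/(4π)) = -0.28209479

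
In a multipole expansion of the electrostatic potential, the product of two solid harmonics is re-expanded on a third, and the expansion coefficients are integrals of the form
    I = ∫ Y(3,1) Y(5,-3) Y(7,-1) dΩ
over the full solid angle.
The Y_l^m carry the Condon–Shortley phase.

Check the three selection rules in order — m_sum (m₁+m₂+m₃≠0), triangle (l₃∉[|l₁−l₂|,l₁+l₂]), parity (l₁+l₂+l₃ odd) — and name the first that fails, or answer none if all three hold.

m₁+m₂+m₃ = 1 − 3 − 1 = -3  ✗
triangle: |3−5|=2 ≤ l₃=7 ≤ 3+5=8
parity: l₁+l₂+l₃ = 15 is odd

m_sum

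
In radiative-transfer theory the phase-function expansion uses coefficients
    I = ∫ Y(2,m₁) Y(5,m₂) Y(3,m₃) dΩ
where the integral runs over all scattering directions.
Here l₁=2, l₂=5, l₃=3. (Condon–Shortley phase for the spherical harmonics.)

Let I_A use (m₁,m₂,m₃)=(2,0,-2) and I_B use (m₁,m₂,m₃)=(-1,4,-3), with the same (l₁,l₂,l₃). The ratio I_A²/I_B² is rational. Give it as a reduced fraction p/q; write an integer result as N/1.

5/84

Same 2,5,3: normalisation and zero-m 3j drop out of the ratio.
A: Δ: 4! 0! 6! / 11! → 1/2310; sum: t=0:+1/2880 = 1/2880; 3j²(2 5 3; 2 0 -2) = Δ·Π!·Σ² = 1/462  (sign -1)
B: Δ: 4! 0! 6! / 11! → 1/2310; sum: t=3:−1/4320 = -1/4320; 3j²(2 5 3; -1 4 -3) = Δ·Π!·Σ² = 2/55  (sign -1)
I_A²/I_B² = (1/462)/(2/55) = 5/84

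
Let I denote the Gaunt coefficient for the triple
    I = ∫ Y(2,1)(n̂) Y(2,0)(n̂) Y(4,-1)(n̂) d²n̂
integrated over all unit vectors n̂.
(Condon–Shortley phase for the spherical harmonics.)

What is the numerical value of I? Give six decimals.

-0.220728

Rules hold: Σm=0, L=8 even, 0≤4≤4.
N = 5·5·9 = 225
Δ = 0!·4!·4!/9! = 1/630
Racah Σ t=0..0: t=0:+1/16 = 1/16
⇒ 3j(2 2 4; 0 0 0)² = 2/35, sgn +1
Racah Σ t=0..0: t=0:+1/24 = 1/24
⇒ 3j(2 2 4; 1 0 -1)² = 1/21, sgn -1
4πI² = N·(3j₀)²·(3jₘ)² = 30/49
I = -1·√(0.612245/4π) = -0.22072812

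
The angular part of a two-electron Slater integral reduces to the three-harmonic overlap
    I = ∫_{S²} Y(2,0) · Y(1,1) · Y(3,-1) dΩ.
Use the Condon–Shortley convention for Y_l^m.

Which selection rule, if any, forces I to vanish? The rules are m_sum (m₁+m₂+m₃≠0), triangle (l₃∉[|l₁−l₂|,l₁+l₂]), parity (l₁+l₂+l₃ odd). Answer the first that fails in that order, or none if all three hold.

none

azimuthal sum: 0 + 1 − 1 = 0  ✓
1 ≤ 3 ≤ 3 (triangle on l)  ✓
L = 2 + 1 + 3 = 6 (even)  ✓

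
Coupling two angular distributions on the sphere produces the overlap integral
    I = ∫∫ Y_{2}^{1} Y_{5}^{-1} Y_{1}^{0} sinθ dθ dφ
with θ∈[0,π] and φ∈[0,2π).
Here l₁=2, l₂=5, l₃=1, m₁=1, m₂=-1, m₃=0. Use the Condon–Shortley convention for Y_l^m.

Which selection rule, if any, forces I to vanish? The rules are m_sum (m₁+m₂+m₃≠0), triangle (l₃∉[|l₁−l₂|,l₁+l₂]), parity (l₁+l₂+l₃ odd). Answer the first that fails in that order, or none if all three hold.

triangle

Σmᵢ = 0  ✓
l₃∈[|l₁−l₂|,l₁+l₂]=[3,7], have l₃=1  ✗
Σlᵢ = 8 ⇒ even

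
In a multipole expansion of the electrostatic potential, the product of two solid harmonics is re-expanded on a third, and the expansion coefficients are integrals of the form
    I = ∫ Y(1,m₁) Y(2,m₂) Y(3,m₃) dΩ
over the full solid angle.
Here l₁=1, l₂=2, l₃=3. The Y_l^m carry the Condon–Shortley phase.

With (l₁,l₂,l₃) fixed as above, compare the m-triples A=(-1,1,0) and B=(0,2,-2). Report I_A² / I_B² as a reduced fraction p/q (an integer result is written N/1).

Same 1,2,3: normalisation and zero-m 3j drop out of the ratio.
A: Δ: 0! 2! 4! / 7! → 1/105; sum: t=0:+1/12 = 1/12; 3j²(1 2 3; -1 1 0) = Δ·Π!·Σ² = 1/35  (sign -1)
B: Δ: 0! 2! 4! / 7! → 1/105; sum: t=0:+1/24 = 1/24; 3j²(1 2 3; 0 2 -2) = Δ·Π!·Σ² = 1/21  (sign -1)
I_A²/I_B² = (1/35)/(1/21) = 3/5

3/5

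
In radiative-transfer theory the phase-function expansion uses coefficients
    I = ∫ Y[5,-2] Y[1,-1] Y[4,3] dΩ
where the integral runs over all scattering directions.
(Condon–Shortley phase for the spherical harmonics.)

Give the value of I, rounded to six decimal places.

0.085055

Checks pass: Σm=0; 10 even; l₃=4∈[4,6].
(2·5+1)(2·1+1)(2·4+1) = 297
Δ: 2! 8! 0! / 11! → 1/495
sum: t=1:−1/576 = -1/576
3j²(5 1 4; 0 0 0) = Δ·Π!·Σ² = 5/99  (sign -1)
sum: t=0:+1/10080 = 1/10080
3j²(5 1 4; -2 -1 3) = Δ·Π!·Σ² = 1/165  (sign -1)
combine: 4πI² = 297·5/99·1/165 = 1/11
take √, sign +1: I = 0.08505478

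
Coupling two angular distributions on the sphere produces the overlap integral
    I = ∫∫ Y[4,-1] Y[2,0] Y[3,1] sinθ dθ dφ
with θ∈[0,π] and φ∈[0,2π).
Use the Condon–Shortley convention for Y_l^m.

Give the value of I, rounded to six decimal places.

0.000000

L=9 odd ⇒ parity kills the (l;000) factor ⇒ I = 0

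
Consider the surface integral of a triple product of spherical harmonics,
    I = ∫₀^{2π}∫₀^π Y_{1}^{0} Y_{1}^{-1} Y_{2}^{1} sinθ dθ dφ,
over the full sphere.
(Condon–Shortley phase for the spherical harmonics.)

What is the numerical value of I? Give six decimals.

-0.218510

Rules hold: Σm=0, L=4 even, 0≤2≤2.
N = 3·3·5 = 45
Δ = 0!·2!·2!/5! = 1/30
Racah Σ t=0..0: t=0:+1/1 = 1/1
⇒ 3j(1 1 2; 0 0 0)² = 2/15, sgn +1
Racah Σ t=0..0: t=0:+1/2 = 1/2
⇒ 3j(1 1 2; 0 -1 1)² = 1/10, sgn -1
4πI² = N·(3j₀)²·(3jₘ)² = 3/5
I = -1·√(0.6/4π) = -0.21850969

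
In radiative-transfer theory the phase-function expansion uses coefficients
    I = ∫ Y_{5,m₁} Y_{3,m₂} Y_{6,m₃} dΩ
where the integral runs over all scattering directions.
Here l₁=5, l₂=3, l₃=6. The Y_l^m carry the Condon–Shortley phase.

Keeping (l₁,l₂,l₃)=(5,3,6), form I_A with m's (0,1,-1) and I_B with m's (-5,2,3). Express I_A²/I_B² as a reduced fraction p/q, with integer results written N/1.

7/9

Same 5,3,6: normalisation and zero-m 3j drop out of the ratio.
A: Δ: 2! 8! 4! / 15! → 1/675675; sum: t=0:+1/34560 t=1:−1/3456 t=2:+1/5760 = -1/11520; 3j²(5 3 6; 0 1 -1) = Δ·Π!·Σ² = 2/429  (sign +1)
B: Δ: 2! 8! 4! / 15! → 1/675675; sum: t=2:+1/483840 = 1/483840; 3j²(5 3 6; -5 2 3) = Δ·Π!·Σ² = 6/1001  (sign -1)
I_A²/I_B² = (2/429)/(6/1001) = 7/9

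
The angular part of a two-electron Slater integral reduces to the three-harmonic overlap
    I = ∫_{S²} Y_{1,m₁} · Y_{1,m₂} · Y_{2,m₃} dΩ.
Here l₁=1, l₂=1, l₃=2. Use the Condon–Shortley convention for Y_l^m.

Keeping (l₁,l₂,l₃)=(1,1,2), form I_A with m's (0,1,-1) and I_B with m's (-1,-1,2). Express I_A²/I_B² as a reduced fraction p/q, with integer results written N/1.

1/2

Shared (l₁,l₂,l₃)=(1,1,2): N and (l;000)² cancel in I_A²/I_B².
A: Δ = 0!·2!·2!/5! = 1/30; Racah Σ t=0..0: t=0:+1/2 = 1/2; ⇒ 3j(1 1 2; 0 1 -1)² = 1/10, sgn -1
B: Δ = 0!·2!·2!/5! = 1/30; Racah Σ t=0..0: t=0:+1/4 = 1/4; ⇒ 3j(1 1 2; -1 -1 2)² = 1/5, sgn +1
I_A²/I_B² = (1/10)/(1/5) = 1/2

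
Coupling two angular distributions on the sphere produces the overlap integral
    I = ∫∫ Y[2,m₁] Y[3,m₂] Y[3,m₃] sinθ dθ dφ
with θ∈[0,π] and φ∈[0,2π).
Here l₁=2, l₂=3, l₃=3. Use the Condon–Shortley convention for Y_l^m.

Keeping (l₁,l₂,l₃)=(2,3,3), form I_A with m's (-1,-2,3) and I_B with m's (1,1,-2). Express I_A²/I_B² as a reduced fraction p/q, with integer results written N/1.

Same 2,3,3: normalisation and zero-m 3j drop out of the ratio.
A: Δ: 2! 2! 4! / 9! → 1/3780; sum: t=1:−1/48 = -1/48; 3j²(2 3 3; -1 -2 3) = Δ·Π!·Σ² = 5/84  (sign -1)
B: Δ: 2! 2! 4! / 9! → 1/3780; sum: t=0:+1/48 t=1:−1/12 = -1/16; 3j²(2 3 3; 1 1 -2) = Δ·Π!·Σ² = 1/28  (sign +1)
I_A²/I_B² = (5/84)/(1/28) = 5/3

5/3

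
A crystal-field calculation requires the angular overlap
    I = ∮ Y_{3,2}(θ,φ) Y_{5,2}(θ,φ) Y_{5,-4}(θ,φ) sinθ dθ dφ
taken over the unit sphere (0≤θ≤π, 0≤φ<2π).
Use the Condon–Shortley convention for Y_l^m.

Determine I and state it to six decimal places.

Σlᵢ=13 odd — θ-integrand is odd under cosθ→−cosθ; I=0

0.000000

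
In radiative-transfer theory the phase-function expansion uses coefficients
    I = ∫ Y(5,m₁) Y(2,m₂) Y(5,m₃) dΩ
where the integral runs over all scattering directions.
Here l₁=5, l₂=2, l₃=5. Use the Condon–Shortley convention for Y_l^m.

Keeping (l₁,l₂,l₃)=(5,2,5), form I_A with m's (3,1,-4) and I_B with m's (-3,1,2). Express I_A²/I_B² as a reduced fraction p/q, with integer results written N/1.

147/100

Shared (l₁,l₂,l₃)=(5,2,5): N and (l;000)² cancel in I_A²/I_B².
A: Δ = 2!·8!·2!/13! = 1/38610; Racah Σ t=1..2: t=1:−1/10080 t=2:+1/80640 = -1/11520; ⇒ 3j(5 2 5; 3 1 -4)² = 49/1430, sgn +1
B: Δ = 2!·8!·2!/13! = 1/38610; Racah Σ t=1..2: t=1:−1/10080 t=2:+1/2880 = 1/4032; ⇒ 3j(5 2 5; -3 1 2)² = 10/429, sgn -1
I_A²/I_B² = (49/1430)/(10/429) = 147/100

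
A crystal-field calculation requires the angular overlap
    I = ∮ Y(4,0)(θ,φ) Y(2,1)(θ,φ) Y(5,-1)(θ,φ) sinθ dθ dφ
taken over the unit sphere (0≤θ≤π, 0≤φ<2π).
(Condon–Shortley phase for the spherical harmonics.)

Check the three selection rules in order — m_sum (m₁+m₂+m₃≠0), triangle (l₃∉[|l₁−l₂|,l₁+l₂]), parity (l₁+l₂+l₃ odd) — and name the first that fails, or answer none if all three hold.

parity

azimuthal sum: 0 + 1 − 1 = 0  ✓
2 ≤ 5 ≤ 6 (triangle on l)  ✓
L = 4 + 2 + 5 = 11 (odd)  ✗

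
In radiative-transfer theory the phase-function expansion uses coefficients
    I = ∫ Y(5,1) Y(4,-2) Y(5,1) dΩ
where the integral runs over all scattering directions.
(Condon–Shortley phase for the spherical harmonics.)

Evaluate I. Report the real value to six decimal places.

Rules hold: Σm=0, L=14 even, 1≤5≤9.
N = 11·9·11 = 1089
Δ = 4!·6!·4!/15! = 1/3153150
Racah Σ t=0..4: t=0:+1/69120 t=1:−1/1728 t=2:+1/576 t=3:−1/1728 t=4:+1/69120 = 7/11520
⇒ 3j(5 4 5; 0 0 0)² = 2/143, sgn -1
Racah Σ t=0..2: t=0:+1/4608 t=1:−1/1296 t=2:+1/4608 = -7/20736
⇒ 3j(5 4 5; 1 -2 1)² = 20/1287, sgn -1
4πI² = N·(3j₀)²·(3jₘ)² = 40/169
I = +1·√(0.236686/4π) = 0.13724032

0.137240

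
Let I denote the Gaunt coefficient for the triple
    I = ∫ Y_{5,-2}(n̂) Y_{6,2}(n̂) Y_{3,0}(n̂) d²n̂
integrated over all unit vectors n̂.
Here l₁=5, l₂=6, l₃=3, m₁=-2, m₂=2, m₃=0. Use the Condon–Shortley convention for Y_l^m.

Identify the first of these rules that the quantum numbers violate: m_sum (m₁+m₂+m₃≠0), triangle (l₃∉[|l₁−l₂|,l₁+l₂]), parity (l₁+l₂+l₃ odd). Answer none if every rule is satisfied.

azimuthal sum: -2 + 2 + 0 = 0  ✓
1 ≤ 3 ≤ 11 (triangle on l)  ✓
L = 5 + 6 + 3 = 14 (even)  ✓

none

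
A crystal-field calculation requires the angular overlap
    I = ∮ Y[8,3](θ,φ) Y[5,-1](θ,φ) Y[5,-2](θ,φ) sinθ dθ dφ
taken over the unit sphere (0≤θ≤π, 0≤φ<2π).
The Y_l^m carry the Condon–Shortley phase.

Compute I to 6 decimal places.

Rules hold: Σm=0, L=18 even, 3≤5≤13.
N = 17·11·11 = 2057
Δ = 8!·8!·2!/19! = 1/37413090
Racah Σ t=3..5: t=3:−1/1036800 t=4:+1/331776 t=5:−1/1036800 = 1/921600
⇒ 3j(8 5 5; 0 0 0)² = 490/46189, sgn -1
Racah Σ t=2..4: t=2:+1/2073600 t=3:−1/1036800 t=4:+1/5806080 = -1/3225600
⇒ 3j(8 5 5; 3 -1 -2)² = 27/4199, sgn +1
4πI² = N·(3j₀)²·(3jₘ)² = 145530/1037153
I = -1·√(0.140317/4π) = -0.10566956

-0.105670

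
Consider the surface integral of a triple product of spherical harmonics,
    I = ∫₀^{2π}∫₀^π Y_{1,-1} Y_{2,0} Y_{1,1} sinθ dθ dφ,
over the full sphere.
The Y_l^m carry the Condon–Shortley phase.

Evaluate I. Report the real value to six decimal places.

0.126157

m-sum 0 ✓  L=4 even ✓  1≤1≤3 ✓
Π(2lᵢ+1) = 3×5×3 = 45
triangle coeff Δ(1,2,1) = 1/30
Σ_t [1,1]: t=1:−1/1 = -1/1
(3j)²=2/15 [(1 2 1; 0 0 0)], sign=+1
Σ_t [2,2]: t=2:+1/4 = 1/4
(3j)²=1/30 [(1 2 1; -1 0 1)], sign=+1
⇒ 4πI² = 1/5
I = (+1)√(1/5/(4π)) = 0.12615663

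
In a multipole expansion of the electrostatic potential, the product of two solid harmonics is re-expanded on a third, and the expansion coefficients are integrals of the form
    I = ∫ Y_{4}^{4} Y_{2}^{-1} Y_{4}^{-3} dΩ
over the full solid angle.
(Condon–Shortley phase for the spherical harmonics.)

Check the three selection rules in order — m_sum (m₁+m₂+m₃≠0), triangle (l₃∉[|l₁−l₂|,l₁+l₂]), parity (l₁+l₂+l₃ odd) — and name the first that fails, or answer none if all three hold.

Σmᵢ = 0  ✓
l₃∈[|l₁−l₂|,l₁+l₂]=[2,6], have l₃=4  ✓
Σlᵢ = 10 ⇒ even  ✓

none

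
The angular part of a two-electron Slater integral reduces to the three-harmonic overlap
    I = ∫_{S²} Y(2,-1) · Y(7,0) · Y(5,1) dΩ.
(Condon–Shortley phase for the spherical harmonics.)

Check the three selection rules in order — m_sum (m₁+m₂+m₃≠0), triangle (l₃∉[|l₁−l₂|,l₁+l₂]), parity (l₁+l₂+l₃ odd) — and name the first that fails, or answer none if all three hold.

none

m₁+m₂+m₃ = -1 + 0 + 1 = 0  ✓
triangle: |2−7|=5 ≤ l₃=5 ≤ 2+7=9  ✓
parity: l₁+l₂+l₃ = 14 is even  ✓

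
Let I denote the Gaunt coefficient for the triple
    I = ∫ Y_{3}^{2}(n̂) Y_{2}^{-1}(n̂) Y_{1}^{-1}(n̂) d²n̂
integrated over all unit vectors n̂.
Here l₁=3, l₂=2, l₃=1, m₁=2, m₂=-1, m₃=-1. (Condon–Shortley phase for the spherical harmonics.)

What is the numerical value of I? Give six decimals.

Checks pass: Σm=0; 6 even; l₃=1∈[1,5].
(2·3+1)(2·2+1)(2·1+1) = 105
Δ: 4! 2! 0! / 7! → 1/105
sum: t=2:+1/4 = 1/4
3j²(3 2 1; 0 0 0) = Δ·Π!·Σ² = 3/35  (sign -1)
sum: t=1:−1/12 = -1/12
3j²(3 2 1; 2 -1 -1) = Δ·Π!·Σ² = 2/21  (sign -1)
combine: 4πI² = 105·3/35·2/21 = 6/7
take √, sign +1: I = 0.26116903

0.261169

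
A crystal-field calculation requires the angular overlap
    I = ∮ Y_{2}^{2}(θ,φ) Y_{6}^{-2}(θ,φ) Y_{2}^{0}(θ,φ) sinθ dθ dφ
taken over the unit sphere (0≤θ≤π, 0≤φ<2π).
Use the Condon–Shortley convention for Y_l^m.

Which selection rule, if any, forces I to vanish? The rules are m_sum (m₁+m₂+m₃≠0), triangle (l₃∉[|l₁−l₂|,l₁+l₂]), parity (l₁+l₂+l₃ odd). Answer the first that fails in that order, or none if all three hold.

triangle

m₁+m₂+m₃ = 2 − 2 + 0 = 0  ✓
triangle: |2−6|=4 ≤ l₃=2 ≤ 2+6=8  ✗
parity: l₁+l₂+l₃ = 10 is even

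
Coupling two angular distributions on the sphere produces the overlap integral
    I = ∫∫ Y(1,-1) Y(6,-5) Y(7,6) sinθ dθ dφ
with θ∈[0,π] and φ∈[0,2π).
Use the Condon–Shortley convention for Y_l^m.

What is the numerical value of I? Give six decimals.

Checks pass: Σm=0; 14 even; l₃=7∈[5,7].
(2·1+1)(2·6+1)(2·7+1) = 585
Δ: 0! 2! 12! / 15! → 1/1365
sum: t=0:+1/518400 = 1/518400
3j²(1 6 7; 0 0 0) = Δ·Π!·Σ² = 7/195  (sign -1)
sum: t=0:+1/79833600 = 1/79833600
3j²(1 6 7; -1 -5 6) = Δ·Π!·Σ² = 2/35  (sign -1)
combine: 4πI² = 585·7/195·2/35 = 6/5
take √, sign +1: I = 0.30901936

0.309019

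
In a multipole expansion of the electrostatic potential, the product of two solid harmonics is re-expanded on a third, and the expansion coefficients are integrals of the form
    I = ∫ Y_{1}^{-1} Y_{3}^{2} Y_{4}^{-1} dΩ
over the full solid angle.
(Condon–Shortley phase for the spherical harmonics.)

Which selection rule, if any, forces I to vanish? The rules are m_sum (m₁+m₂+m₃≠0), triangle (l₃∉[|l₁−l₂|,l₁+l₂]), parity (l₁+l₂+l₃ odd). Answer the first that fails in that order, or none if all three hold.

none

azimuthal sum: -1 + 2 − 1 = 0  ✓
2 ≤ 4 ≤ 4 (triangle on l)  ✓
L = 1 + 3 + 4 = 8 (even)  ✓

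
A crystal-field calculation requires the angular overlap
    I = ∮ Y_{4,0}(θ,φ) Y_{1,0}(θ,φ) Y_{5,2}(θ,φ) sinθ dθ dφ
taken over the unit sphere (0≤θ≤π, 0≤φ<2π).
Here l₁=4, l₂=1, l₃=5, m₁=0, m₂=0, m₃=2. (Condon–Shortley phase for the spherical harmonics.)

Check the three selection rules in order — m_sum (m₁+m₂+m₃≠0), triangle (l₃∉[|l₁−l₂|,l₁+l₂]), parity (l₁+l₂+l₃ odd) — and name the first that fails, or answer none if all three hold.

azimuthal sum: 0 + 0 + 2 = 2  ✗
3 ≤ 5 ≤ 5 (triangle on l)
L = 4 + 1 + 5 = 10 (even)

m_sum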